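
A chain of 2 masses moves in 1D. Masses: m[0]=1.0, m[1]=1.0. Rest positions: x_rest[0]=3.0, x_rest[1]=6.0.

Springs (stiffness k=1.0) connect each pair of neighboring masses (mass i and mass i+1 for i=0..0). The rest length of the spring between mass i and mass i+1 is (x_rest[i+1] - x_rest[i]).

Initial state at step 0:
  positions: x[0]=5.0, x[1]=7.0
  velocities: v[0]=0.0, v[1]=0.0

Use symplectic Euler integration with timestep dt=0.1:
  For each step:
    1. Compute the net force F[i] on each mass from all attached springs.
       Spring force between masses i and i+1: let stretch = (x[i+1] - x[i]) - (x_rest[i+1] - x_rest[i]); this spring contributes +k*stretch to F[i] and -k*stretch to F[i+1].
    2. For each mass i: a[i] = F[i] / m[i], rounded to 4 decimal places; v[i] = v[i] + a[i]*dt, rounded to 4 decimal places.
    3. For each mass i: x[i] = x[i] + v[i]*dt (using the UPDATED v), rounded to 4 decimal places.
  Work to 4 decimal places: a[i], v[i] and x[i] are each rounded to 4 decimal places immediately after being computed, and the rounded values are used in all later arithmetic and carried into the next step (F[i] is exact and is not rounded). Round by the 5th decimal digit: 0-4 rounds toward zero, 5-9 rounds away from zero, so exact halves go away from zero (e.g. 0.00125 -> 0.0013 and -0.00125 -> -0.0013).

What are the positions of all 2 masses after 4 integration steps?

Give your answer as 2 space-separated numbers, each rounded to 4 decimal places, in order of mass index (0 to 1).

Step 0: x=[5.0000 7.0000] v=[0.0000 0.0000]
Step 1: x=[4.9900 7.0100] v=[-0.1000 0.1000]
Step 2: x=[4.9702 7.0298] v=[-0.1980 0.1980]
Step 3: x=[4.9410 7.0590] v=[-0.2920 0.2920]
Step 4: x=[4.9030 7.0970] v=[-0.3802 0.3802]

Answer: 4.9030 7.0970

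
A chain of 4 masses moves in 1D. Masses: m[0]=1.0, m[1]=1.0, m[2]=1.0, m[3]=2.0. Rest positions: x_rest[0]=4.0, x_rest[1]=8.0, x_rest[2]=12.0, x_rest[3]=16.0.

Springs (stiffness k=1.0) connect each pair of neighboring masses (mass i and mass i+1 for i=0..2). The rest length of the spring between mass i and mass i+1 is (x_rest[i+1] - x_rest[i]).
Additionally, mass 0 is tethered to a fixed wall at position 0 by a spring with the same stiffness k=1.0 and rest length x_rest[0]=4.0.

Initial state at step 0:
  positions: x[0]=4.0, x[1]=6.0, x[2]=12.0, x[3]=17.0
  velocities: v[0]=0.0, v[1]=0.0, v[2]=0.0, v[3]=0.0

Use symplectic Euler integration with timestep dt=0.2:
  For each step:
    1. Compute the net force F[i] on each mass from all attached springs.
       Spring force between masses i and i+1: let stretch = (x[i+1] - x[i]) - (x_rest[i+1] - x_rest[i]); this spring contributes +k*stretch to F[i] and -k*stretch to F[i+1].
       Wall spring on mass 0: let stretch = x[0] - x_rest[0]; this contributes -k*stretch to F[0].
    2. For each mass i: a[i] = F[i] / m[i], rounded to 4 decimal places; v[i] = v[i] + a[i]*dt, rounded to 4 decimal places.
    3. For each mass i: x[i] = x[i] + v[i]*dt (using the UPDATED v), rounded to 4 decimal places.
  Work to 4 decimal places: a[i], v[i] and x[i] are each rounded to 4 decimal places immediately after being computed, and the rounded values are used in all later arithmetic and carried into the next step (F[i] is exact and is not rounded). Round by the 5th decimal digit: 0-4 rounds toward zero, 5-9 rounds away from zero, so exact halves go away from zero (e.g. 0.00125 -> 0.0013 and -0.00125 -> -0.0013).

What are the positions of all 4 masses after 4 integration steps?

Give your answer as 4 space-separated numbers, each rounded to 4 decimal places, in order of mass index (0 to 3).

Answer: 3.3802 7.3516 11.7223 16.7953

Derivation:
Step 0: x=[4.0000 6.0000 12.0000 17.0000] v=[0.0000 0.0000 0.0000 0.0000]
Step 1: x=[3.9200 6.1600 11.9600 16.9800] v=[-0.4000 0.8000 -0.2000 -0.1000]
Step 2: x=[3.7728 6.4624 11.8888 16.9396] v=[-0.7360 1.5120 -0.3560 -0.2020]
Step 3: x=[3.5823 6.8743 11.8026 16.8782] v=[-0.9526 2.0594 -0.4311 -0.3071]
Step 4: x=[3.3802 7.3516 11.7223 16.7953] v=[-1.0107 2.3867 -0.4016 -0.4147]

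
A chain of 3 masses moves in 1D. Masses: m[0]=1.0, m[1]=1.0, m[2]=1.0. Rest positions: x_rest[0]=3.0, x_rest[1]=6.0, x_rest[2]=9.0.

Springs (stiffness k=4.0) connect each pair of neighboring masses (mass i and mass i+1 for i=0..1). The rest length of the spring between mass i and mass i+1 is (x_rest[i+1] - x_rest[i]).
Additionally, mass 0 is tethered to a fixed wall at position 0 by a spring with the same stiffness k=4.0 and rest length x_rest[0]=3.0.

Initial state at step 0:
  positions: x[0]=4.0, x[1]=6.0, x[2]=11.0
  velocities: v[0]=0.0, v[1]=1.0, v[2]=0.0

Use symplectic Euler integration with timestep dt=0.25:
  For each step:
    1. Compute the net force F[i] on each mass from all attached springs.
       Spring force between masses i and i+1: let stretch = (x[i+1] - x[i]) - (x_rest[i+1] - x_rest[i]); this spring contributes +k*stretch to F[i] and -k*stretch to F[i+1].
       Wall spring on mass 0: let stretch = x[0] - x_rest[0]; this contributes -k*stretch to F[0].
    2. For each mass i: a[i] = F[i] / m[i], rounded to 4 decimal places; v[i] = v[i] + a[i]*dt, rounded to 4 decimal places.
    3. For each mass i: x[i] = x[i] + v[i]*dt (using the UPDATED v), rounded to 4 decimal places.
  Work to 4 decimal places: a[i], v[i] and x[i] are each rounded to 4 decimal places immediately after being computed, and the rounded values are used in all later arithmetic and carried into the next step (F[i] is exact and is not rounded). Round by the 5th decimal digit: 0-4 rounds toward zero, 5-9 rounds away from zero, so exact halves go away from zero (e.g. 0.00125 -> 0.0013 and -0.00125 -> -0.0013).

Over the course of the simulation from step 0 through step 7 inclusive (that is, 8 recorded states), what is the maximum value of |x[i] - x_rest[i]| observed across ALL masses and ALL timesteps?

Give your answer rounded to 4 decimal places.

Step 0: x=[4.0000 6.0000 11.0000] v=[0.0000 1.0000 0.0000]
Step 1: x=[3.5000 7.0000 10.5000] v=[-2.0000 4.0000 -2.0000]
Step 2: x=[3.0000 8.0000 9.8750] v=[-2.0000 4.0000 -2.5000]
Step 3: x=[3.0000 8.2188 9.5313] v=[0.0000 0.8750 -1.3750]
Step 4: x=[3.5547 7.4610 9.6094] v=[2.2188 -3.0313 0.3125]
Step 5: x=[4.1973 6.2637 9.9004] v=[2.5704 -4.7892 1.1641]
Step 6: x=[4.3072 5.4590 10.0323] v=[0.4395 -3.2189 0.5274]
Step 7: x=[3.6282 5.5097 9.7708] v=[-2.7159 0.2026 -1.0459]
Max displacement = 2.2188

Answer: 2.2188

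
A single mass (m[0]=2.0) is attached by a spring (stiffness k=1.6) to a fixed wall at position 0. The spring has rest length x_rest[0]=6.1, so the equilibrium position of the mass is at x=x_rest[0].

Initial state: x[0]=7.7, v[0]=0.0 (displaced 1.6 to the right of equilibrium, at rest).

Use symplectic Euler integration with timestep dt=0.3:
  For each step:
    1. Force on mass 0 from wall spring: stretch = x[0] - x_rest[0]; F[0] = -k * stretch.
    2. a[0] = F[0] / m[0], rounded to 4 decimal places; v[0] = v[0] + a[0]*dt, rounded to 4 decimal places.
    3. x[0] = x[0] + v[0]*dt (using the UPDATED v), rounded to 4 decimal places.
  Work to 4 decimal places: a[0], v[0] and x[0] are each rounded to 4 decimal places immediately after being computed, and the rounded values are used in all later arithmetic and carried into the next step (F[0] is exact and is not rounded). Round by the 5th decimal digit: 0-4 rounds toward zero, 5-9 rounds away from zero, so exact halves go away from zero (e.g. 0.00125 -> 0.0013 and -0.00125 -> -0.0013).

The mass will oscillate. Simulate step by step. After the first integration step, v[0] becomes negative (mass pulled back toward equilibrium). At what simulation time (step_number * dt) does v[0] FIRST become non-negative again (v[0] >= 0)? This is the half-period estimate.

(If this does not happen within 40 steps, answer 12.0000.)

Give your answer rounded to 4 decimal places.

Answer: 3.6000

Derivation:
Step 0: x=[7.7000] v=[0.0000]
Step 1: x=[7.5848] v=[-0.3840]
Step 2: x=[7.3627] v=[-0.7403]
Step 3: x=[7.0497] v=[-1.0434]
Step 4: x=[6.6683] v=[-1.2713]
Step 5: x=[6.2460] v=[-1.4077]
Step 6: x=[5.8132] v=[-1.4427]
Step 7: x=[5.4010] v=[-1.3739]
Step 8: x=[5.0392] v=[-1.2061]
Step 9: x=[4.7538] v=[-0.9515]
Step 10: x=[4.5653] v=[-0.6284]
Step 11: x=[4.4873] v=[-0.2601]
Step 12: x=[4.5254] v=[0.1270]
First v>=0 after going negative at step 12, time=3.6000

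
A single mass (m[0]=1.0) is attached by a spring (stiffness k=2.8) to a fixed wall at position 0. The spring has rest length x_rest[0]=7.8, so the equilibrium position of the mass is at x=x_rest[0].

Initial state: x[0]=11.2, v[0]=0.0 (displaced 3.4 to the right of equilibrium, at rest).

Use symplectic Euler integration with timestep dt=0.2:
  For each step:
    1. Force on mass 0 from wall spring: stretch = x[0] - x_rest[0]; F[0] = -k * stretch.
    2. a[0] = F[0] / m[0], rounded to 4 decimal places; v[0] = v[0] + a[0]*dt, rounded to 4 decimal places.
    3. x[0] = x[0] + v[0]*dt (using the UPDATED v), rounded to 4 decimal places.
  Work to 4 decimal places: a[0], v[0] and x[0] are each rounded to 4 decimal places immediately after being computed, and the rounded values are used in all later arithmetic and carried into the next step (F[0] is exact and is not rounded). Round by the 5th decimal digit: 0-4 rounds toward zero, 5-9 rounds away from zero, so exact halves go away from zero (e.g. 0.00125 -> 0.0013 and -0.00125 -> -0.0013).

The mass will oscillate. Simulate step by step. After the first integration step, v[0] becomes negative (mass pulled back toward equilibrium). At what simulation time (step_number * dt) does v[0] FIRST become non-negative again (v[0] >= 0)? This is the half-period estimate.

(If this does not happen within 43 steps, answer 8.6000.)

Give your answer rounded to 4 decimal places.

Answer: 2.0000

Derivation:
Step 0: x=[11.2000] v=[0.0000]
Step 1: x=[10.8192] v=[-1.9040]
Step 2: x=[10.1002] v=[-3.5948]
Step 3: x=[9.1236] v=[-4.8829]
Step 4: x=[7.9988] v=[-5.6241]
Step 5: x=[6.8517] v=[-5.7354]
Step 6: x=[5.8108] v=[-5.2044]
Step 7: x=[4.9927] v=[-4.0904]
Step 8: x=[4.4890] v=[-2.5183]
Step 9: x=[4.3562] v=[-0.6641]
Step 10: x=[4.6091] v=[1.2644]
First v>=0 after going negative at step 10, time=2.0000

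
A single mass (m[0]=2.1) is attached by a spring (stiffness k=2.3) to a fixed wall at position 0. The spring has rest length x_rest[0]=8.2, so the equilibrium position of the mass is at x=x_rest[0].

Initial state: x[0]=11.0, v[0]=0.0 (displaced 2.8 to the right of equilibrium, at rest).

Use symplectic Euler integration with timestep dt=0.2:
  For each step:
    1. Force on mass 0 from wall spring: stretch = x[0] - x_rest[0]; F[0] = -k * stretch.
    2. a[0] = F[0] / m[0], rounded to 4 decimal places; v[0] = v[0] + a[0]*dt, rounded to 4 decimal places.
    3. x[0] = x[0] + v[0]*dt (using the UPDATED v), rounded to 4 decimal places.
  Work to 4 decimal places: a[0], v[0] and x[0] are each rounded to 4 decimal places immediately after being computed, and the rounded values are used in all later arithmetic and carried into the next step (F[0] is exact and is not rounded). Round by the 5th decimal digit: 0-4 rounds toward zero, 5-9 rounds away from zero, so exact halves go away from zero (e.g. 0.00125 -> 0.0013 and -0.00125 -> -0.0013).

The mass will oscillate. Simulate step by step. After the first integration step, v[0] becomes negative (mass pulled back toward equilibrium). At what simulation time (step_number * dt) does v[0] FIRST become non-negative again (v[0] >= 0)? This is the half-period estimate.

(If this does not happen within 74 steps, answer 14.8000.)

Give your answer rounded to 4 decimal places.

Answer: 3.0000

Derivation:
Step 0: x=[11.0000] v=[0.0000]
Step 1: x=[10.8773] v=[-0.6133]
Step 2: x=[10.6373] v=[-1.1998]
Step 3: x=[10.2906] v=[-1.7337]
Step 4: x=[9.8523] v=[-2.1916]
Step 5: x=[9.3416] v=[-2.5535]
Step 6: x=[8.7809] v=[-2.8036]
Step 7: x=[8.1947] v=[-2.9308]
Step 8: x=[7.6088] v=[-2.9296]
Step 9: x=[7.0488] v=[-2.8001]
Step 10: x=[6.5392] v=[-2.5479]
Step 11: x=[6.1024] v=[-2.1841]
Step 12: x=[5.7575] v=[-1.7246]
Step 13: x=[5.5196] v=[-1.1896]
Step 14: x=[5.3991] v=[-0.6025]
Step 15: x=[5.4013] v=[0.0110]
First v>=0 after going negative at step 15, time=3.0000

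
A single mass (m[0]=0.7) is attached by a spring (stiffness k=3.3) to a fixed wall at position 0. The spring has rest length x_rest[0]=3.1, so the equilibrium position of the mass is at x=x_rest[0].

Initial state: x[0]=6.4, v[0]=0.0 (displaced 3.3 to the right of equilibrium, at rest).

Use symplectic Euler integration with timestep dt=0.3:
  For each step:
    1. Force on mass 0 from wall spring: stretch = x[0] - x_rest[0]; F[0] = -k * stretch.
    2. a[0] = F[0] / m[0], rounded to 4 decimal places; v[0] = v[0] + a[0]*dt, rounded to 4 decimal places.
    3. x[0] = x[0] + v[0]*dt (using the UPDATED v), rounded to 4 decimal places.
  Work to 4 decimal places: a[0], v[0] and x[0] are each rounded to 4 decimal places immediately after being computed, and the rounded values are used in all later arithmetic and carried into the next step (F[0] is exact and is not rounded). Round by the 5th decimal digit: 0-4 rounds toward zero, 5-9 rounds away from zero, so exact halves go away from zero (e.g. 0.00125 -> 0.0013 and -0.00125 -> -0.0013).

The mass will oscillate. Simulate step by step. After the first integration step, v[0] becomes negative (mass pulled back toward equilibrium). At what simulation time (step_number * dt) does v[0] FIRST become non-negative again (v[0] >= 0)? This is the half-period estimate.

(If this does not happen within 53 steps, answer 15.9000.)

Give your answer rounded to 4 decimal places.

Answer: 1.5000

Derivation:
Step 0: x=[6.4000] v=[0.0000]
Step 1: x=[4.9999] v=[-4.6671]
Step 2: x=[2.7937] v=[-7.3541]
Step 3: x=[0.7174] v=[-6.9209]
Step 4: x=[-0.3480] v=[-3.5512]
Step 5: x=[0.0496] v=[1.3253]
First v>=0 after going negative at step 5, time=1.5000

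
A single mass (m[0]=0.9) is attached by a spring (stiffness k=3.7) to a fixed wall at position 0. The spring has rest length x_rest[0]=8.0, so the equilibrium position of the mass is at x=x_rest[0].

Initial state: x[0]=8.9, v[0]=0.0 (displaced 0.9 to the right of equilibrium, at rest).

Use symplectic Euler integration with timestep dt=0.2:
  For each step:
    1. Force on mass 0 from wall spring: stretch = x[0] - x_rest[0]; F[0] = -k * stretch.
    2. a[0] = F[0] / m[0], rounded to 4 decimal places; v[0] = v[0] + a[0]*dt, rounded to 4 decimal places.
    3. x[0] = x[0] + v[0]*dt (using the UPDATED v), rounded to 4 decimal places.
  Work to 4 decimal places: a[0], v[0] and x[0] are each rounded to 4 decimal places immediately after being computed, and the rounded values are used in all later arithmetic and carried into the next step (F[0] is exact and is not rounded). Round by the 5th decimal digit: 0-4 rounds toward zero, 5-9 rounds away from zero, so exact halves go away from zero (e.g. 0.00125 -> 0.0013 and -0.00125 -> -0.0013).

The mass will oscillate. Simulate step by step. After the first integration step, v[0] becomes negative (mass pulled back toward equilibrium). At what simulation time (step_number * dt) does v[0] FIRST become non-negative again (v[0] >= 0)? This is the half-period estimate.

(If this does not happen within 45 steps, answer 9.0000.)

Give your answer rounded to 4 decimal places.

Answer: 1.6000

Derivation:
Step 0: x=[8.9000] v=[0.0000]
Step 1: x=[8.7520] v=[-0.7400]
Step 2: x=[8.4803] v=[-1.3583]
Step 3: x=[8.1297] v=[-1.7532]
Step 4: x=[7.7577] v=[-1.8598]
Step 5: x=[7.4256] v=[-1.6606]
Step 6: x=[7.1879] v=[-1.1883]
Step 7: x=[7.0838] v=[-0.5206]
Step 8: x=[7.1303] v=[0.2327]
First v>=0 after going negative at step 8, time=1.6000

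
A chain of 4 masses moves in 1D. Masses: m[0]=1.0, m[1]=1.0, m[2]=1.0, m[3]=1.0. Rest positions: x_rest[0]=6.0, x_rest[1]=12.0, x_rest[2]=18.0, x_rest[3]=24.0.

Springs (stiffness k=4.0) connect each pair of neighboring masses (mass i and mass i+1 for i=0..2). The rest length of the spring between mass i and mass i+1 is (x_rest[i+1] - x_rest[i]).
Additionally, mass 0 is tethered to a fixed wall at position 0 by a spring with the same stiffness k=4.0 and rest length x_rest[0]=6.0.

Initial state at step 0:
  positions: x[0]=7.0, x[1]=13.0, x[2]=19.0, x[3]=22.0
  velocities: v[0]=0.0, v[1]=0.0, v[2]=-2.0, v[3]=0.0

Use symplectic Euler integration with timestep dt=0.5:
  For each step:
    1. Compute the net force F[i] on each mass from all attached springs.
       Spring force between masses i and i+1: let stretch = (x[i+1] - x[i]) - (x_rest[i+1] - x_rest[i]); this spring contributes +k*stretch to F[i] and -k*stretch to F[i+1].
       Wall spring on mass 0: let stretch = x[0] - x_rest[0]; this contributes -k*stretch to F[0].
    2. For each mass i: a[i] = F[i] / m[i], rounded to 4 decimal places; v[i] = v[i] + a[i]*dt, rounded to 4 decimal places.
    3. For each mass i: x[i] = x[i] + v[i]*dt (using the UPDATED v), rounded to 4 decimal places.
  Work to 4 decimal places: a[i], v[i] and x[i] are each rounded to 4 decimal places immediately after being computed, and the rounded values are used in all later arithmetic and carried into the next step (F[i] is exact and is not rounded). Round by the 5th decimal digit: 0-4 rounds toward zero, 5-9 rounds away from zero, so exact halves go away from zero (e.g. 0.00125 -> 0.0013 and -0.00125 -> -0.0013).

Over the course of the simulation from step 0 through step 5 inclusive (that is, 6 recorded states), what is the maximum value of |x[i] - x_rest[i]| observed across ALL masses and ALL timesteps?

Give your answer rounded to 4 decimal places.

Step 0: x=[7.0000 13.0000 19.0000 22.0000] v=[0.0000 0.0000 -2.0000 0.0000]
Step 1: x=[6.0000 13.0000 15.0000 25.0000] v=[-2.0000 0.0000 -8.0000 6.0000]
Step 2: x=[6.0000 8.0000 19.0000 24.0000] v=[0.0000 -10.0000 8.0000 -2.0000]
Step 3: x=[2.0000 12.0000 17.0000 24.0000] v=[-8.0000 8.0000 -4.0000 0.0000]
Step 4: x=[6.0000 11.0000 17.0000 23.0000] v=[8.0000 -2.0000 0.0000 -2.0000]
Step 5: x=[9.0000 11.0000 17.0000 22.0000] v=[6.0000 0.0000 0.0000 -2.0000]
Max displacement = 4.0000

Answer: 4.0000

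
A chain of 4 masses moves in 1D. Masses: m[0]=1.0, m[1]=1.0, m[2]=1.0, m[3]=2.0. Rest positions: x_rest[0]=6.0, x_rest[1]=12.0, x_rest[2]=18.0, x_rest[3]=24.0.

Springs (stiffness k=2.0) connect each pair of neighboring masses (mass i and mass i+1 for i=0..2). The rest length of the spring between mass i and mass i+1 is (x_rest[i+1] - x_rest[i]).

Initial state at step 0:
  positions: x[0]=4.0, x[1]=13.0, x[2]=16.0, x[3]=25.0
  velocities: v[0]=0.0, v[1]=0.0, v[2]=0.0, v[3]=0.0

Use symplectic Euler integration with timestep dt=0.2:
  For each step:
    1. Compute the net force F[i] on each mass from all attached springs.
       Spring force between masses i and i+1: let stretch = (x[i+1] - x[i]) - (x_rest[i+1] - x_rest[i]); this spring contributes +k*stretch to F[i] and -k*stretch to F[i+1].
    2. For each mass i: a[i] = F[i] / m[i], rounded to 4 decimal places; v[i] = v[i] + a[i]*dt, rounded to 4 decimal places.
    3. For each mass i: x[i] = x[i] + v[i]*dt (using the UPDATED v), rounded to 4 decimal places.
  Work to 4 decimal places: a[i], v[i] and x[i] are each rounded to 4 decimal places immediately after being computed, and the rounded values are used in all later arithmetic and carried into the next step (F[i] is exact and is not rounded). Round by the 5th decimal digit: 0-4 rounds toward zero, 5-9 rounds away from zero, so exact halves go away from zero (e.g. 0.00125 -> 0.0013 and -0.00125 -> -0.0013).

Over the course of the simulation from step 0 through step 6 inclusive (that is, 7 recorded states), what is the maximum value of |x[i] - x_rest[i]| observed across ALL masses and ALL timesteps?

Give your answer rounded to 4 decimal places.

Step 0: x=[4.0000 13.0000 16.0000 25.0000] v=[0.0000 0.0000 0.0000 0.0000]
Step 1: x=[4.2400 12.5200 16.4800 24.8800] v=[1.2000 -2.4000 2.4000 -0.6000]
Step 2: x=[4.6624 11.6944 17.3152 24.6640] v=[2.1120 -4.1280 4.1760 -1.0800]
Step 3: x=[5.1674 10.7559 18.2886 24.3940] v=[2.5248 -4.6925 4.8672 -1.3498]
Step 4: x=[5.6394 9.9729 19.1479 24.1198] v=[2.3602 -3.9148 4.2963 -1.3709]
Step 5: x=[5.9781 9.5773 19.6709 23.8867] v=[1.6936 -1.9782 2.6151 -1.1653]
Step 6: x=[6.1248 9.7012 19.7237 23.7250] v=[0.7333 0.6196 0.2640 -0.8085]
Max displacement = 2.4227

Answer: 2.4227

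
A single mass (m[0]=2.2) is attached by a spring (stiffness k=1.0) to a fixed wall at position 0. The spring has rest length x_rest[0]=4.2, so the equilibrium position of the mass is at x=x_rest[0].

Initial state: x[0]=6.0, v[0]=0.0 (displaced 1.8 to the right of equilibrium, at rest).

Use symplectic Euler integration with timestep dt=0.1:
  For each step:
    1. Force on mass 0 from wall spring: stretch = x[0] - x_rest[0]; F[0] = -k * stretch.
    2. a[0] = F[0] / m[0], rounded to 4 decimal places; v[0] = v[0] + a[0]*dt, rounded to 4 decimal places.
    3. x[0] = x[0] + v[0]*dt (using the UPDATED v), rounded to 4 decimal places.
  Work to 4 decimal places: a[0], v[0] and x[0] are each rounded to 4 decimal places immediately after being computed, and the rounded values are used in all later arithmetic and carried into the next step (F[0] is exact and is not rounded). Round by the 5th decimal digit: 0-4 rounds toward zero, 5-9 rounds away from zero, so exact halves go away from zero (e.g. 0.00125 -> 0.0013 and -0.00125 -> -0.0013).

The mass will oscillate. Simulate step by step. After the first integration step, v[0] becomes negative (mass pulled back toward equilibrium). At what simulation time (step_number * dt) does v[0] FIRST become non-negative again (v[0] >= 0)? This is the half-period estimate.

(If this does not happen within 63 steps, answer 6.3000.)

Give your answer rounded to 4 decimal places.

Answer: 4.7000

Derivation:
Step 0: x=[6.0000] v=[0.0000]
Step 1: x=[5.9918] v=[-0.0818]
Step 2: x=[5.9755] v=[-0.1633]
Step 3: x=[5.9511] v=[-0.2440]
Step 4: x=[5.9187] v=[-0.3236]
Step 5: x=[5.8785] v=[-0.4017]
Step 6: x=[5.8307] v=[-0.4780]
Step 7: x=[5.7755] v=[-0.5521]
Step 8: x=[5.7131] v=[-0.6237]
Step 9: x=[5.6439] v=[-0.6925]
Step 10: x=[5.5681] v=[-0.7581]
Step 11: x=[5.4861] v=[-0.8203]
Step 12: x=[5.3982] v=[-0.8788]
Step 13: x=[5.3049] v=[-0.9333]
Step 14: x=[5.2066] v=[-0.9835]
Step 15: x=[5.1037] v=[-1.0293]
Step 16: x=[4.9967] v=[-1.0704]
Step 17: x=[4.8860] v=[-1.1066]
Step 18: x=[4.7722] v=[-1.1378]
Step 19: x=[4.6558] v=[-1.1638]
Step 20: x=[4.5374] v=[-1.1845]
Step 21: x=[4.4174] v=[-1.1998]
Step 22: x=[4.2964] v=[-1.2097]
Step 23: x=[4.1750] v=[-1.2141]
Step 24: x=[4.0537] v=[-1.2130]
Step 25: x=[3.9331] v=[-1.2064]
Step 26: x=[3.8137] v=[-1.1943]
Step 27: x=[3.6960] v=[-1.1767]
Step 28: x=[3.5806] v=[-1.1538]
Step 29: x=[3.4680] v=[-1.1257]
Step 30: x=[3.3588] v=[-1.0924]
Step 31: x=[3.2534] v=[-1.0542]
Step 32: x=[3.1523] v=[-1.0112]
Step 33: x=[3.0559] v=[-0.9636]
Step 34: x=[2.9647] v=[-0.9116]
Step 35: x=[2.8792] v=[-0.8555]
Step 36: x=[2.7997] v=[-0.7955]
Step 37: x=[2.7265] v=[-0.7319]
Step 38: x=[2.6600] v=[-0.6649]
Step 39: x=[2.6005] v=[-0.5949]
Step 40: x=[2.5483] v=[-0.5222]
Step 41: x=[2.5036] v=[-0.4471]
Step 42: x=[2.4666] v=[-0.3700]
Step 43: x=[2.4375] v=[-0.2912]
Step 44: x=[2.4164] v=[-0.2111]
Step 45: x=[2.4034] v=[-0.1300]
Step 46: x=[2.3986] v=[-0.0483]
Step 47: x=[2.4020] v=[0.0336]
First v>=0 after going negative at step 47, time=4.7000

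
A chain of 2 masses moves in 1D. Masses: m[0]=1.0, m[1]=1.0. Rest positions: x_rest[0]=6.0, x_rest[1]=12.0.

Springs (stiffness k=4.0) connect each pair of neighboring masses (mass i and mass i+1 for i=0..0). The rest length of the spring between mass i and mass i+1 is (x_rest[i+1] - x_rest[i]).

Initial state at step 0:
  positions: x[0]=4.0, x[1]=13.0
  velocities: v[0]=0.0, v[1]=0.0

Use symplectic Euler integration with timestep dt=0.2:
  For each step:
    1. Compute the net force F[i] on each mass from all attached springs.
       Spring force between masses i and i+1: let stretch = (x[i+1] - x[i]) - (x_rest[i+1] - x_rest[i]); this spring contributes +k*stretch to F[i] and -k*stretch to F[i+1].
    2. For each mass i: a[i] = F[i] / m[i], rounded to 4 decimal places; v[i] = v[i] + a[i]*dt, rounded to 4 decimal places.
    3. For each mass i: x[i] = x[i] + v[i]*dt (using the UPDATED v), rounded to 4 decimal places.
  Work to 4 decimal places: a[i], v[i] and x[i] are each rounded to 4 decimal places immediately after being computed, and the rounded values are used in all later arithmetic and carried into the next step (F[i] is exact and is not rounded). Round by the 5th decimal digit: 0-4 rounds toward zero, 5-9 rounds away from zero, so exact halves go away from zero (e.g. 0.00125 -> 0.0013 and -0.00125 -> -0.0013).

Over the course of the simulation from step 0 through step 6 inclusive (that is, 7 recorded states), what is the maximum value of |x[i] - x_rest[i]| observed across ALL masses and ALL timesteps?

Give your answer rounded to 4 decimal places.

Answer: 2.0638

Derivation:
Step 0: x=[4.0000 13.0000] v=[0.0000 0.0000]
Step 1: x=[4.4800 12.5200] v=[2.4000 -2.4000]
Step 2: x=[5.2864 11.7136] v=[4.0320 -4.0320]
Step 3: x=[6.1612 10.8388] v=[4.3738 -4.3738]
Step 4: x=[6.8244 10.1756] v=[3.3159 -3.3159]
Step 5: x=[7.0638 9.9362] v=[1.1969 -1.1969]
Step 6: x=[6.8028 10.1972] v=[-1.3052 1.3052]
Max displacement = 2.0638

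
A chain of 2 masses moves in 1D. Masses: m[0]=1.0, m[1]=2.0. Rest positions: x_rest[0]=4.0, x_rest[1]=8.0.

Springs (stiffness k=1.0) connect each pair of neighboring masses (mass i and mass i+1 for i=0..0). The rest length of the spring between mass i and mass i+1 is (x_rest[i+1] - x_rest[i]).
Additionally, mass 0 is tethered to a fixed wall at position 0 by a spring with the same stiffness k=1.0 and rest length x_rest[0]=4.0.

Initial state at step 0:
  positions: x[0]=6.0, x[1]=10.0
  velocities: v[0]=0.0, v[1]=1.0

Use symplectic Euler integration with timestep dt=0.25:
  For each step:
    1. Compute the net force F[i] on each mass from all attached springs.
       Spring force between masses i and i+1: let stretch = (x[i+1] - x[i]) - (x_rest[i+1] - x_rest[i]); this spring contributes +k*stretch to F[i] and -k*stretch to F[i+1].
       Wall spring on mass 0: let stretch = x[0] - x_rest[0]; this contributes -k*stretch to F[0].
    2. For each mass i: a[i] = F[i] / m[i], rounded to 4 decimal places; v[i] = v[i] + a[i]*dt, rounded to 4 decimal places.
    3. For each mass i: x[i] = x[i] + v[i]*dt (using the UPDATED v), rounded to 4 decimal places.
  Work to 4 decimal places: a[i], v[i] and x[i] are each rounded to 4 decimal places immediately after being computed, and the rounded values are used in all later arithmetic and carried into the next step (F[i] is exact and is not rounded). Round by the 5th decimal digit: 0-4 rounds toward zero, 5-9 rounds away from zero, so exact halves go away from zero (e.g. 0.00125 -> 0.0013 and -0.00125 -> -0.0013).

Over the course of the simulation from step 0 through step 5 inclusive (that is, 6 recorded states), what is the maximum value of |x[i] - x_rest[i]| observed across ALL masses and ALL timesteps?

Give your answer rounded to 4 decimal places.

Answer: 2.9880

Derivation:
Step 0: x=[6.0000 10.0000] v=[0.0000 1.0000]
Step 1: x=[5.8750 10.2500] v=[-0.5000 1.0000]
Step 2: x=[5.6563 10.4883] v=[-0.8750 0.9531]
Step 3: x=[5.3860 10.7006] v=[-1.0811 0.8491]
Step 4: x=[5.1113 10.8718] v=[-1.0990 0.6848]
Step 5: x=[4.8771 10.9880] v=[-0.9367 0.4647]
Max displacement = 2.9880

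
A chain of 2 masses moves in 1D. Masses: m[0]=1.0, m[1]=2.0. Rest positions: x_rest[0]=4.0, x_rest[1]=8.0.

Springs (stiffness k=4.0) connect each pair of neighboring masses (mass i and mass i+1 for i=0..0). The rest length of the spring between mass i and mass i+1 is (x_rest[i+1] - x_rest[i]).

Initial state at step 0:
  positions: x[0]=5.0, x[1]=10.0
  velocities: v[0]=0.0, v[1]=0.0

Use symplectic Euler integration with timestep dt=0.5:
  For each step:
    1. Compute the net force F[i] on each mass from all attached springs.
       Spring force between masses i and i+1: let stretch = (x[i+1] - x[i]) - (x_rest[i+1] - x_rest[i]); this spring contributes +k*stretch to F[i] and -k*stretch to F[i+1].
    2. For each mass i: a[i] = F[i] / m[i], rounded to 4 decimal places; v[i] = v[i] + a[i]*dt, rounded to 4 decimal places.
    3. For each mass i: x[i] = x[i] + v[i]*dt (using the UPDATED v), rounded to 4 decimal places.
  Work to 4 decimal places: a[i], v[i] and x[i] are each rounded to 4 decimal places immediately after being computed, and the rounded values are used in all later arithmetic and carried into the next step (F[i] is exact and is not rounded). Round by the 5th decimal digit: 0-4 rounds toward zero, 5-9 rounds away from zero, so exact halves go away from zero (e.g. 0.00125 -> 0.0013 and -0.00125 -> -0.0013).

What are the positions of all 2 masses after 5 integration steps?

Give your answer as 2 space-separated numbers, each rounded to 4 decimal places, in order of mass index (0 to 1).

Answer: 5.1875 9.9063

Derivation:
Step 0: x=[5.0000 10.0000] v=[0.0000 0.0000]
Step 1: x=[6.0000 9.5000] v=[2.0000 -1.0000]
Step 2: x=[6.5000 9.2500] v=[1.0000 -0.5000]
Step 3: x=[5.7500 9.6250] v=[-1.5000 0.7500]
Step 4: x=[4.8750 10.0625] v=[-1.7500 0.8750]
Step 5: x=[5.1875 9.9063] v=[0.6250 -0.3125]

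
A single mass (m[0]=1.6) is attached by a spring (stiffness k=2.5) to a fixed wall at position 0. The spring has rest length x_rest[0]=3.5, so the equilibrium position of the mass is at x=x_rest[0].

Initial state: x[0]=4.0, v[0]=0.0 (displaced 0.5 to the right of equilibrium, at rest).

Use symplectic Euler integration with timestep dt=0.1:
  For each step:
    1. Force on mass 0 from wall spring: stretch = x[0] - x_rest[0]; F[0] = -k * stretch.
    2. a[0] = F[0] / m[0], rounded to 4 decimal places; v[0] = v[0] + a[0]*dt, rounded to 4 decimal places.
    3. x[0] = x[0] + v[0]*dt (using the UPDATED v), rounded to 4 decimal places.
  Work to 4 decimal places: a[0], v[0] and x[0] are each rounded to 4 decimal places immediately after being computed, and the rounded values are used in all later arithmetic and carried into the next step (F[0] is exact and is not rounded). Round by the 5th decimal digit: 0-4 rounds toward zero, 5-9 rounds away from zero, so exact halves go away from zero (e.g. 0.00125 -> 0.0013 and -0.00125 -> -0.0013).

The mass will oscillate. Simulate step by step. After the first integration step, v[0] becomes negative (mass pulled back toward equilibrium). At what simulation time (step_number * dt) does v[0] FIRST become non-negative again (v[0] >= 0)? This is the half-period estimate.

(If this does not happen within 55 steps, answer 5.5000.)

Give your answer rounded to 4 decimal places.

Step 0: x=[4.0000] v=[0.0000]
Step 1: x=[3.9922] v=[-0.0781]
Step 2: x=[3.9767] v=[-0.1550]
Step 3: x=[3.9538] v=[-0.2295]
Step 4: x=[3.9238] v=[-0.3004]
Step 5: x=[3.8871] v=[-0.3666]
Step 6: x=[3.8444] v=[-0.4271]
Step 7: x=[3.7963] v=[-0.4809]
Step 8: x=[3.7436] v=[-0.5272]
Step 9: x=[3.6871] v=[-0.5653]
Step 10: x=[3.6277] v=[-0.5945]
Step 11: x=[3.5663] v=[-0.6145]
Step 12: x=[3.5038] v=[-0.6249]
Step 13: x=[3.4413] v=[-0.6255]
Step 14: x=[3.3797] v=[-0.6163]
Step 15: x=[3.3200] v=[-0.5975]
Step 16: x=[3.2631] v=[-0.5694]
Step 17: x=[3.2099] v=[-0.5324]
Step 18: x=[3.1612] v=[-0.4871]
Step 19: x=[3.1178] v=[-0.4342]
Step 20: x=[3.0804] v=[-0.3745]
Step 21: x=[3.0495] v=[-0.3089]
Step 22: x=[3.0257] v=[-0.2385]
Step 23: x=[3.0093] v=[-0.1644]
Step 24: x=[3.0005] v=[-0.0877]
Step 25: x=[2.9995] v=[-0.0097]
Step 26: x=[3.0064] v=[0.0685]
First v>=0 after going negative at step 26, time=2.6000

Answer: 2.6000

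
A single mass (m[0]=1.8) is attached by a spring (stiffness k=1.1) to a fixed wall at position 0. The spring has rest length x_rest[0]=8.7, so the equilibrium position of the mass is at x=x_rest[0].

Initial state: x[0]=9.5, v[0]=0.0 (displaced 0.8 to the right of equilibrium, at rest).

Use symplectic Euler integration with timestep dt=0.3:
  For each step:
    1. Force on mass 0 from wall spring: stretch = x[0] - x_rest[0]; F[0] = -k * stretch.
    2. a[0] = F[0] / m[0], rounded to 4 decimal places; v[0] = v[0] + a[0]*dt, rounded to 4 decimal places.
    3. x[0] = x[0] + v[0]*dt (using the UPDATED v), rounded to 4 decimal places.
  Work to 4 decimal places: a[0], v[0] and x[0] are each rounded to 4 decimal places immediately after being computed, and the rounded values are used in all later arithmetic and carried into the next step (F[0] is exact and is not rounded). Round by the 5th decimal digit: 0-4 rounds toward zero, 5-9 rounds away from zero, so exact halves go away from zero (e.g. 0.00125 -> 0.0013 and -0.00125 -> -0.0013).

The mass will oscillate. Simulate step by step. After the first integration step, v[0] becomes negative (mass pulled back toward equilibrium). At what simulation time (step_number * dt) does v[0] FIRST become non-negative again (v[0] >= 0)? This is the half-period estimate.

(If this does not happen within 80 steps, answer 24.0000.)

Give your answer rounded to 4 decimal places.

Answer: 4.2000

Derivation:
Step 0: x=[9.5000] v=[0.0000]
Step 1: x=[9.4560] v=[-0.1467]
Step 2: x=[9.3704] v=[-0.2853]
Step 3: x=[9.2479] v=[-0.4082]
Step 4: x=[9.0953] v=[-0.5086]
Step 5: x=[8.9210] v=[-0.5811]
Step 6: x=[8.7345] v=[-0.6216]
Step 7: x=[8.5461] v=[-0.6279]
Step 8: x=[8.3662] v=[-0.5997]
Step 9: x=[8.2047] v=[-0.5385]
Step 10: x=[8.0704] v=[-0.4477]
Step 11: x=[7.9707] v=[-0.3323]
Step 12: x=[7.9111] v=[-0.1986]
Step 13: x=[7.8949] v=[-0.0540]
Step 14: x=[7.9230] v=[0.0936]
First v>=0 after going negative at step 14, time=4.2000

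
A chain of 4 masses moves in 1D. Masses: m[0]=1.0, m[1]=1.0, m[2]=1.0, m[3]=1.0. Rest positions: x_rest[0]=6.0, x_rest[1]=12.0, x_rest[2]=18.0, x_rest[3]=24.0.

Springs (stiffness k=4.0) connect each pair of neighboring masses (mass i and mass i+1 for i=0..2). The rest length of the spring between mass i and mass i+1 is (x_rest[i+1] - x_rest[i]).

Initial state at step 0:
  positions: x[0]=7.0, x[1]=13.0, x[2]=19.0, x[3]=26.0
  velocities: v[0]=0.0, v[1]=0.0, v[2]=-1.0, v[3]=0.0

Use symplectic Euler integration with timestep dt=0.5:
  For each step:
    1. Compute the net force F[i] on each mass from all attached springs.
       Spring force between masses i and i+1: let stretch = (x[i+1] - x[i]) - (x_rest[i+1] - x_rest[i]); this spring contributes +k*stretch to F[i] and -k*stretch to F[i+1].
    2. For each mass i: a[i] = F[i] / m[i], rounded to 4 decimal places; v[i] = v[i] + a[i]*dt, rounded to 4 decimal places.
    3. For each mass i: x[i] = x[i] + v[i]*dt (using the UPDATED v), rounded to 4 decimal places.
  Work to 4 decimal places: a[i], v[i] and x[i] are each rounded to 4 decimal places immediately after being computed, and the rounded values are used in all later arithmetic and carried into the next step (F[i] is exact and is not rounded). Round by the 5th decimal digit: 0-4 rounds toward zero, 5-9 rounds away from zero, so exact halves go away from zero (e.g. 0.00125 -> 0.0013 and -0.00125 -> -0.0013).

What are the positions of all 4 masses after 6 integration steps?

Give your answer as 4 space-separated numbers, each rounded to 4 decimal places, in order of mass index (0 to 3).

Step 0: x=[7.0000 13.0000 19.0000 26.0000] v=[0.0000 0.0000 -1.0000 0.0000]
Step 1: x=[7.0000 13.0000 19.5000 25.0000] v=[0.0000 0.0000 1.0000 -2.0000]
Step 2: x=[7.0000 13.5000 19.0000 24.5000] v=[0.0000 1.0000 -1.0000 -1.0000]
Step 3: x=[7.5000 13.0000 18.5000 24.5000] v=[1.0000 -1.0000 -1.0000 0.0000]
Step 4: x=[7.5000 12.5000 18.5000 24.5000] v=[0.0000 -1.0000 0.0000 0.0000]
Step 5: x=[6.5000 13.0000 18.5000 24.5000] v=[-2.0000 1.0000 0.0000 0.0000]
Step 6: x=[6.0000 12.5000 19.0000 24.5000] v=[-1.0000 -1.0000 1.0000 0.0000]

Answer: 6.0000 12.5000 19.0000 24.5000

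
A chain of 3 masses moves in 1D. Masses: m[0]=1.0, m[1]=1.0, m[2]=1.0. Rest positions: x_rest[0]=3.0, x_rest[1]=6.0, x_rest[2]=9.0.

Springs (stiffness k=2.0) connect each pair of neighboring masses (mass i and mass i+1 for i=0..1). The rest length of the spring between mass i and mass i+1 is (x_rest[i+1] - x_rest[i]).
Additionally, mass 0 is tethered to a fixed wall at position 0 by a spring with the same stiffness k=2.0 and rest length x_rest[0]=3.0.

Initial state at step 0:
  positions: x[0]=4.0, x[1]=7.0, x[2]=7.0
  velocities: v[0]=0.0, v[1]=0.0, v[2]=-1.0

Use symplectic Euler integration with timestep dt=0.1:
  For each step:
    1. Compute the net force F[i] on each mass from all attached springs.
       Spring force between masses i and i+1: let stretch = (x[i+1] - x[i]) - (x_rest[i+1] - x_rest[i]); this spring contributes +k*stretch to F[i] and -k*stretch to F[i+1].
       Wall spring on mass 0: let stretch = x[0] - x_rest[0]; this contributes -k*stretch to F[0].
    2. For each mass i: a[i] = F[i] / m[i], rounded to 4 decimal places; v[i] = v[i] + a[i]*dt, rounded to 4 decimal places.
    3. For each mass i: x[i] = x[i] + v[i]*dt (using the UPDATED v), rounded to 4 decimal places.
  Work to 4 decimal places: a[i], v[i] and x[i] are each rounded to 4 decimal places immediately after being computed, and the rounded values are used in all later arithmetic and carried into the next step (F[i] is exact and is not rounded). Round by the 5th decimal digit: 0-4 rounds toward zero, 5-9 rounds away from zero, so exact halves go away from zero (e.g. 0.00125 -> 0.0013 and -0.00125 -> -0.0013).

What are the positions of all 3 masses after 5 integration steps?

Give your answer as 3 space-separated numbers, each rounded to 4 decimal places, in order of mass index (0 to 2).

Step 0: x=[4.0000 7.0000 7.0000] v=[0.0000 0.0000 -1.0000]
Step 1: x=[3.9800 6.9400 6.9600] v=[-0.2000 -0.6000 -0.4000]
Step 2: x=[3.9396 6.8212 6.9796] v=[-0.4040 -1.1880 0.1960]
Step 3: x=[3.8780 6.6479 7.0560] v=[-0.6156 -1.7326 0.7643]
Step 4: x=[3.7943 6.4274 7.1843] v=[-0.8372 -2.2050 1.2827]
Step 5: x=[3.6874 6.1694 7.3574] v=[-1.0694 -2.5802 1.7313]

Answer: 3.6874 6.1694 7.3574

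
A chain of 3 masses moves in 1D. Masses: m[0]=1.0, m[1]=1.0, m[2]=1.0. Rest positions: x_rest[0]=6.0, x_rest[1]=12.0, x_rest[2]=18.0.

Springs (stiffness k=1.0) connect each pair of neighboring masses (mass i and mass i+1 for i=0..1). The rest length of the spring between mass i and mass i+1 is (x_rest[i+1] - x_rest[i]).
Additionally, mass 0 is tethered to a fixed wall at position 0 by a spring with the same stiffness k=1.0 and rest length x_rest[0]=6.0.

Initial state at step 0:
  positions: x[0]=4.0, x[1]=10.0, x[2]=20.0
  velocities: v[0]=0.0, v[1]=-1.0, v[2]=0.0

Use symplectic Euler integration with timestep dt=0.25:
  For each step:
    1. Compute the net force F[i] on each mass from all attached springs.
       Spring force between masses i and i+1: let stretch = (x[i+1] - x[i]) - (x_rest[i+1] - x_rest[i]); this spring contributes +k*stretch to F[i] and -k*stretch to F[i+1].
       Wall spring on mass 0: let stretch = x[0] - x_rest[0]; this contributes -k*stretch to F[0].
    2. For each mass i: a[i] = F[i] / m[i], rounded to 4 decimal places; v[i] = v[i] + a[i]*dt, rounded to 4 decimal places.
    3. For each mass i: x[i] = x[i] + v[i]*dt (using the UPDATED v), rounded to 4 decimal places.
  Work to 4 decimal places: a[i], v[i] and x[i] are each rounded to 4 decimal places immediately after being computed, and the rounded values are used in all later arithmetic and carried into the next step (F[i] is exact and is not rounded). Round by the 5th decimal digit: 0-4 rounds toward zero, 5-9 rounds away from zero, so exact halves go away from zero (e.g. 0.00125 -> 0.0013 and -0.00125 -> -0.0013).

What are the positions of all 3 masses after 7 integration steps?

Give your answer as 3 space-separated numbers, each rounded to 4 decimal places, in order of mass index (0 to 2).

Step 0: x=[4.0000 10.0000 20.0000] v=[0.0000 -1.0000 0.0000]
Step 1: x=[4.1250 10.0000 19.7500] v=[0.5000 0.0000 -1.0000]
Step 2: x=[4.3594 10.2422 19.2656] v=[0.9375 0.9688 -1.9375]
Step 3: x=[4.6890 10.6807 18.5923] v=[1.3184 1.7540 -2.6934]
Step 4: x=[5.1000 11.2392 17.7995] v=[1.6441 2.2340 -3.1713]
Step 5: x=[5.5760 11.8240 16.9717] v=[1.9039 2.3393 -3.3114]
Step 6: x=[6.0940 12.3401 16.1971] v=[2.0719 2.0642 -3.0983]
Step 7: x=[6.6215 12.7068 15.5565] v=[2.1099 1.4669 -2.5626]

Answer: 6.6215 12.7068 15.5565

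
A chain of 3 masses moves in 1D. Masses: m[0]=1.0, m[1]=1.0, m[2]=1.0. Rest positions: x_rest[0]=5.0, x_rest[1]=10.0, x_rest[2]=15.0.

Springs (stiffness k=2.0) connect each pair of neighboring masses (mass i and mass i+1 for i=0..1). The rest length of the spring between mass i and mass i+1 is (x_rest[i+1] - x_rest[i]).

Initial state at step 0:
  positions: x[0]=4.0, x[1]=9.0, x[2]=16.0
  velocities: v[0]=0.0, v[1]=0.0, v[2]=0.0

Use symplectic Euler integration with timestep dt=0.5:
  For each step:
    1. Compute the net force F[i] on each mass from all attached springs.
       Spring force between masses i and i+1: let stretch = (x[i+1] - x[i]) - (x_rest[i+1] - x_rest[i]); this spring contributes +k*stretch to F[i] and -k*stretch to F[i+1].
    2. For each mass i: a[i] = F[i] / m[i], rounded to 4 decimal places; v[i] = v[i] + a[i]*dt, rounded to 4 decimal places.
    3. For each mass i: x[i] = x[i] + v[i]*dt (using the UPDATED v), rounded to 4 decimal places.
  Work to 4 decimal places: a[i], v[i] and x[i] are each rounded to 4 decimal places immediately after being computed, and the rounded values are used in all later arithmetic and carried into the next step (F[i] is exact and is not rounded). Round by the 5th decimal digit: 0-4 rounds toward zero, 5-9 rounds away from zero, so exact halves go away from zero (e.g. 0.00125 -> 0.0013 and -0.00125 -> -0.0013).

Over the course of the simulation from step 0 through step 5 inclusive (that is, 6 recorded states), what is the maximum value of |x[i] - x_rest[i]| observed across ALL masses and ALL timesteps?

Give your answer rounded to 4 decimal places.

Step 0: x=[4.0000 9.0000 16.0000] v=[0.0000 0.0000 0.0000]
Step 1: x=[4.0000 10.0000 15.0000] v=[0.0000 2.0000 -2.0000]
Step 2: x=[4.5000 10.5000 14.0000] v=[1.0000 1.0000 -2.0000]
Step 3: x=[5.5000 9.7500 13.7500] v=[2.0000 -1.5000 -0.5000]
Step 4: x=[6.1250 8.8750 14.0000] v=[1.2500 -1.7500 0.5000]
Step 5: x=[5.6250 9.1875 14.1875] v=[-1.0000 0.6250 0.3750]
Max displacement = 1.2500

Answer: 1.2500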